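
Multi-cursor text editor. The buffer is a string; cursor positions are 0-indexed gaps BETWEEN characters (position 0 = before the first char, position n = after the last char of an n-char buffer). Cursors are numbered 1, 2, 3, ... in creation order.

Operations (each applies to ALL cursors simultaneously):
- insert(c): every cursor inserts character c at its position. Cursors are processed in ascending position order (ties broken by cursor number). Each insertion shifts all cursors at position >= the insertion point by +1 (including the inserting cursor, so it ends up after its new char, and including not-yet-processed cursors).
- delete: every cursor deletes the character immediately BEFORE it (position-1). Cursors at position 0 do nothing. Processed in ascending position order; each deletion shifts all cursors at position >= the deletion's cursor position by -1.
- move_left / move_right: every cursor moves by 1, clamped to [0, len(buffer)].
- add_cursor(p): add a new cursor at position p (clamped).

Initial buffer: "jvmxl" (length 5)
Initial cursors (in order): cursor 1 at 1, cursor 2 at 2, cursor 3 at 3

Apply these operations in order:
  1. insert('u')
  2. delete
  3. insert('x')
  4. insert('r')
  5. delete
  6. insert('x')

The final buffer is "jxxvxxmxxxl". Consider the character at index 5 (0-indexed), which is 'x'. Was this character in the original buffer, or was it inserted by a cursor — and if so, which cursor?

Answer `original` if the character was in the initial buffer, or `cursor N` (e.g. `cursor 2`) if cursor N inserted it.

Answer: cursor 2

Derivation:
After op 1 (insert('u')): buffer="juvumuxl" (len 8), cursors c1@2 c2@4 c3@6, authorship .1.2.3..
After op 2 (delete): buffer="jvmxl" (len 5), cursors c1@1 c2@2 c3@3, authorship .....
After op 3 (insert('x')): buffer="jxvxmxxl" (len 8), cursors c1@2 c2@4 c3@6, authorship .1.2.3..
After op 4 (insert('r')): buffer="jxrvxrmxrxl" (len 11), cursors c1@3 c2@6 c3@9, authorship .11.22.33..
After op 5 (delete): buffer="jxvxmxxl" (len 8), cursors c1@2 c2@4 c3@6, authorship .1.2.3..
After op 6 (insert('x')): buffer="jxxvxxmxxxl" (len 11), cursors c1@3 c2@6 c3@9, authorship .11.22.33..
Authorship (.=original, N=cursor N): . 1 1 . 2 2 . 3 3 . .
Index 5: author = 2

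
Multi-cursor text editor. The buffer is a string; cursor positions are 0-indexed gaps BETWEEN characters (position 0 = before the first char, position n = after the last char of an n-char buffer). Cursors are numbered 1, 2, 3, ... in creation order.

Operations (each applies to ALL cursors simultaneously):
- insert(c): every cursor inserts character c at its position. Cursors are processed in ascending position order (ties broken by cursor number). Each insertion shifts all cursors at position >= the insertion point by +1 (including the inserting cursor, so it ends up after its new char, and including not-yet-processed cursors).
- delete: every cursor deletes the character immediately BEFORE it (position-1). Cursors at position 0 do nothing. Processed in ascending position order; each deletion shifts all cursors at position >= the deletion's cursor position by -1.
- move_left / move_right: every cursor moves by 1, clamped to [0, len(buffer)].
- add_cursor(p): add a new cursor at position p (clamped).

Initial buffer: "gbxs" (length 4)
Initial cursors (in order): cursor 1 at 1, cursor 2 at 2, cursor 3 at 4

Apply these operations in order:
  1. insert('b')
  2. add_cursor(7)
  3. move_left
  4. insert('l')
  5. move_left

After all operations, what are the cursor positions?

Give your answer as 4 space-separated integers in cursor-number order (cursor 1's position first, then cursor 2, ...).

After op 1 (insert('b')): buffer="gbbbxsb" (len 7), cursors c1@2 c2@4 c3@7, authorship .1.2..3
After op 2 (add_cursor(7)): buffer="gbbbxsb" (len 7), cursors c1@2 c2@4 c3@7 c4@7, authorship .1.2..3
After op 3 (move_left): buffer="gbbbxsb" (len 7), cursors c1@1 c2@3 c3@6 c4@6, authorship .1.2..3
After op 4 (insert('l')): buffer="glbblbxsllb" (len 11), cursors c1@2 c2@5 c3@10 c4@10, authorship .11.22..343
After op 5 (move_left): buffer="glbblbxsllb" (len 11), cursors c1@1 c2@4 c3@9 c4@9, authorship .11.22..343

Answer: 1 4 9 9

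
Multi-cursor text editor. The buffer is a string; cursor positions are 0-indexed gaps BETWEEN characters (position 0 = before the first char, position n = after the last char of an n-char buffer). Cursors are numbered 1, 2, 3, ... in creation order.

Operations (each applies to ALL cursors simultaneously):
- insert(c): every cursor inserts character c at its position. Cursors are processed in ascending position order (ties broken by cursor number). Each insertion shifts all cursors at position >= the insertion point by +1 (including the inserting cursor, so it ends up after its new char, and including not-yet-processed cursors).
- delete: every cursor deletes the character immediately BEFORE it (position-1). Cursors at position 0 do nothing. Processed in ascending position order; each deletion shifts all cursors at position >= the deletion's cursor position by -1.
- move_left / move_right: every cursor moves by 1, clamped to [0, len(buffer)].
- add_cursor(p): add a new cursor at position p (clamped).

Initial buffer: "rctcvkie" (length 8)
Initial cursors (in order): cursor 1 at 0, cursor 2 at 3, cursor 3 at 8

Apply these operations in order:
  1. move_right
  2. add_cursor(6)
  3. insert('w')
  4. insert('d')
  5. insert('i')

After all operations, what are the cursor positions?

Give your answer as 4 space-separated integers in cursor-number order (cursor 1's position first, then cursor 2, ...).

Answer: 4 10 20 15

Derivation:
After op 1 (move_right): buffer="rctcvkie" (len 8), cursors c1@1 c2@4 c3@8, authorship ........
After op 2 (add_cursor(6)): buffer="rctcvkie" (len 8), cursors c1@1 c2@4 c4@6 c3@8, authorship ........
After op 3 (insert('w')): buffer="rwctcwvkwiew" (len 12), cursors c1@2 c2@6 c4@9 c3@12, authorship .1...2..4..3
After op 4 (insert('d')): buffer="rwdctcwdvkwdiewd" (len 16), cursors c1@3 c2@8 c4@12 c3@16, authorship .11...22..44..33
After op 5 (insert('i')): buffer="rwdictcwdivkwdiiewdi" (len 20), cursors c1@4 c2@10 c4@15 c3@20, authorship .111...222..444..333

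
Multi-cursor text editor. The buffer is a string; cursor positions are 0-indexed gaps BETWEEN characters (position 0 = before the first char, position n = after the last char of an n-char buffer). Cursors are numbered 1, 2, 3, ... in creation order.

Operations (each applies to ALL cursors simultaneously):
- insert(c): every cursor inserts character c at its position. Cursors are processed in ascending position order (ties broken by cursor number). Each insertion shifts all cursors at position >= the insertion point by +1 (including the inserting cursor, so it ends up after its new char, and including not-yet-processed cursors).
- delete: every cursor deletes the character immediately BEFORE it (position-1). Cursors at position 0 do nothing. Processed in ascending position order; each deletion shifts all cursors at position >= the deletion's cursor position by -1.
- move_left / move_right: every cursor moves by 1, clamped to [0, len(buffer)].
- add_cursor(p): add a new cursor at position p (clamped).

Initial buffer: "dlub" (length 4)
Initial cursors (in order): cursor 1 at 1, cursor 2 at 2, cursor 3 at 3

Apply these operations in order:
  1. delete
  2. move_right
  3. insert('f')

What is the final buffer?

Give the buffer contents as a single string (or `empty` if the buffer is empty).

After op 1 (delete): buffer="b" (len 1), cursors c1@0 c2@0 c3@0, authorship .
After op 2 (move_right): buffer="b" (len 1), cursors c1@1 c2@1 c3@1, authorship .
After op 3 (insert('f')): buffer="bfff" (len 4), cursors c1@4 c2@4 c3@4, authorship .123

Answer: bfff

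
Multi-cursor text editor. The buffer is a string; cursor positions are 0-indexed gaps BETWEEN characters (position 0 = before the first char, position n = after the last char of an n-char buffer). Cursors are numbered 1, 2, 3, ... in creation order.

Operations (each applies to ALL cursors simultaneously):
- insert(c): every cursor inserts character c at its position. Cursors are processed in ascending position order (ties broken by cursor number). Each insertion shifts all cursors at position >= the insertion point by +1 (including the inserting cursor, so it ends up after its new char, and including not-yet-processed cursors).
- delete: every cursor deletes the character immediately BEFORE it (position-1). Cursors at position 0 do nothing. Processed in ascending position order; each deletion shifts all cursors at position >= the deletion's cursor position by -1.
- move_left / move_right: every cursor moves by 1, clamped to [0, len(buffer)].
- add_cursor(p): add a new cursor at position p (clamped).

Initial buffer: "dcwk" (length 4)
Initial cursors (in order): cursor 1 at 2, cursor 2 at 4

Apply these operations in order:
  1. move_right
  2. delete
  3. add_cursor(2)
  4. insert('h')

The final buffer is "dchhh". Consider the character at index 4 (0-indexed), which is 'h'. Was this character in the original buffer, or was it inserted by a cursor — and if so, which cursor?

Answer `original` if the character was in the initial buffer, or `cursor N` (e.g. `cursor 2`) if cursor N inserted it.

After op 1 (move_right): buffer="dcwk" (len 4), cursors c1@3 c2@4, authorship ....
After op 2 (delete): buffer="dc" (len 2), cursors c1@2 c2@2, authorship ..
After op 3 (add_cursor(2)): buffer="dc" (len 2), cursors c1@2 c2@2 c3@2, authorship ..
After op 4 (insert('h')): buffer="dchhh" (len 5), cursors c1@5 c2@5 c3@5, authorship ..123
Authorship (.=original, N=cursor N): . . 1 2 3
Index 4: author = 3

Answer: cursor 3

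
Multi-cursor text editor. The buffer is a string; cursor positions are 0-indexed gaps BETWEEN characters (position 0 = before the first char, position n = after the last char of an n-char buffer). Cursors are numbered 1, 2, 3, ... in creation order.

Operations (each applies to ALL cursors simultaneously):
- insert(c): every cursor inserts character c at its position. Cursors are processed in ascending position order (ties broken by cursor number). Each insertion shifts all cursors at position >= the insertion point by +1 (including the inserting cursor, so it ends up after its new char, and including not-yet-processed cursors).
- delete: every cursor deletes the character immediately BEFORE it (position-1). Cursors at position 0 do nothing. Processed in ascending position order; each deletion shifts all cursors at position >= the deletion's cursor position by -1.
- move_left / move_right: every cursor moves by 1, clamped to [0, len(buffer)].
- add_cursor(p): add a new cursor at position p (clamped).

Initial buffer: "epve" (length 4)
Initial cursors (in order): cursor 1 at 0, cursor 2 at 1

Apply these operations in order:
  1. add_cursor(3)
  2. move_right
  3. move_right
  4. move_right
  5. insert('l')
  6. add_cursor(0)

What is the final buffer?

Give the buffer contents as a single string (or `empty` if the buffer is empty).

Answer: epvlell

Derivation:
After op 1 (add_cursor(3)): buffer="epve" (len 4), cursors c1@0 c2@1 c3@3, authorship ....
After op 2 (move_right): buffer="epve" (len 4), cursors c1@1 c2@2 c3@4, authorship ....
After op 3 (move_right): buffer="epve" (len 4), cursors c1@2 c2@3 c3@4, authorship ....
After op 4 (move_right): buffer="epve" (len 4), cursors c1@3 c2@4 c3@4, authorship ....
After op 5 (insert('l')): buffer="epvlell" (len 7), cursors c1@4 c2@7 c3@7, authorship ...1.23
After op 6 (add_cursor(0)): buffer="epvlell" (len 7), cursors c4@0 c1@4 c2@7 c3@7, authorship ...1.23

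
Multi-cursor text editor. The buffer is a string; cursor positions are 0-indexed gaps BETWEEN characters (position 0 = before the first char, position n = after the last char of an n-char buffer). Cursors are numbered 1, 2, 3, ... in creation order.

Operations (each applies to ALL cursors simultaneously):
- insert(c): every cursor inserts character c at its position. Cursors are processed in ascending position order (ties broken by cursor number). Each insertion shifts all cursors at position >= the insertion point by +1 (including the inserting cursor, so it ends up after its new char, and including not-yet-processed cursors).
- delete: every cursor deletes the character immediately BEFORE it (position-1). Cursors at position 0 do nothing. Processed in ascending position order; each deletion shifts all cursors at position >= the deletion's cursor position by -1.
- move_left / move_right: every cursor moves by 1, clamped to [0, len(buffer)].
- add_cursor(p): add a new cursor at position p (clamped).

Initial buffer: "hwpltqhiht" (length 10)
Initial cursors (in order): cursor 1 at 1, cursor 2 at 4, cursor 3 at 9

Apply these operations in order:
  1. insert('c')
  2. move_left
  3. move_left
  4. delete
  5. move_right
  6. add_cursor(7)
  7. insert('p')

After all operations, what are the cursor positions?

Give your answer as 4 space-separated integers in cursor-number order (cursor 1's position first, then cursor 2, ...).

Answer: 2 6 13 10

Derivation:
After op 1 (insert('c')): buffer="hcwplctqhihct" (len 13), cursors c1@2 c2@6 c3@12, authorship .1...2.....3.
After op 2 (move_left): buffer="hcwplctqhihct" (len 13), cursors c1@1 c2@5 c3@11, authorship .1...2.....3.
After op 3 (move_left): buffer="hcwplctqhihct" (len 13), cursors c1@0 c2@4 c3@10, authorship .1...2.....3.
After op 4 (delete): buffer="hcwlctqhhct" (len 11), cursors c1@0 c2@3 c3@8, authorship .1..2....3.
After op 5 (move_right): buffer="hcwlctqhhct" (len 11), cursors c1@1 c2@4 c3@9, authorship .1..2....3.
After op 6 (add_cursor(7)): buffer="hcwlctqhhct" (len 11), cursors c1@1 c2@4 c4@7 c3@9, authorship .1..2....3.
After op 7 (insert('p')): buffer="hpcwlpctqphhpct" (len 15), cursors c1@2 c2@6 c4@10 c3@13, authorship .11..22..4..33.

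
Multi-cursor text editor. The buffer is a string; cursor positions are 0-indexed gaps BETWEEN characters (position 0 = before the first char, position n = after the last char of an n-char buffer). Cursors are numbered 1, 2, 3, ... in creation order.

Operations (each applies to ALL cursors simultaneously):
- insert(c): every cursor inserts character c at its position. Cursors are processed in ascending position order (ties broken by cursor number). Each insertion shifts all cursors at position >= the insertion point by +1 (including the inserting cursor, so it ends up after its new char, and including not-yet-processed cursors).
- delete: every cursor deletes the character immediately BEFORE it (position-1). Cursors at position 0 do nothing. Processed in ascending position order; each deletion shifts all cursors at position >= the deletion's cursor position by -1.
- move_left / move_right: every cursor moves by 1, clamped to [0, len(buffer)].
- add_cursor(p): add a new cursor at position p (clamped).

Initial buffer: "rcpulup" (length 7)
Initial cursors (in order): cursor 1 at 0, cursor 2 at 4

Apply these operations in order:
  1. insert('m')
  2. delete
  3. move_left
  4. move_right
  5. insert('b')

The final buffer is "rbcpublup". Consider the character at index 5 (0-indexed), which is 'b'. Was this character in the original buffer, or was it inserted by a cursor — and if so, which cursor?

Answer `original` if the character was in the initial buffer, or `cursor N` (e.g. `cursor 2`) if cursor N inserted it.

Answer: cursor 2

Derivation:
After op 1 (insert('m')): buffer="mrcpumlup" (len 9), cursors c1@1 c2@6, authorship 1....2...
After op 2 (delete): buffer="rcpulup" (len 7), cursors c1@0 c2@4, authorship .......
After op 3 (move_left): buffer="rcpulup" (len 7), cursors c1@0 c2@3, authorship .......
After op 4 (move_right): buffer="rcpulup" (len 7), cursors c1@1 c2@4, authorship .......
After op 5 (insert('b')): buffer="rbcpublup" (len 9), cursors c1@2 c2@6, authorship .1...2...
Authorship (.=original, N=cursor N): . 1 . . . 2 . . .
Index 5: author = 2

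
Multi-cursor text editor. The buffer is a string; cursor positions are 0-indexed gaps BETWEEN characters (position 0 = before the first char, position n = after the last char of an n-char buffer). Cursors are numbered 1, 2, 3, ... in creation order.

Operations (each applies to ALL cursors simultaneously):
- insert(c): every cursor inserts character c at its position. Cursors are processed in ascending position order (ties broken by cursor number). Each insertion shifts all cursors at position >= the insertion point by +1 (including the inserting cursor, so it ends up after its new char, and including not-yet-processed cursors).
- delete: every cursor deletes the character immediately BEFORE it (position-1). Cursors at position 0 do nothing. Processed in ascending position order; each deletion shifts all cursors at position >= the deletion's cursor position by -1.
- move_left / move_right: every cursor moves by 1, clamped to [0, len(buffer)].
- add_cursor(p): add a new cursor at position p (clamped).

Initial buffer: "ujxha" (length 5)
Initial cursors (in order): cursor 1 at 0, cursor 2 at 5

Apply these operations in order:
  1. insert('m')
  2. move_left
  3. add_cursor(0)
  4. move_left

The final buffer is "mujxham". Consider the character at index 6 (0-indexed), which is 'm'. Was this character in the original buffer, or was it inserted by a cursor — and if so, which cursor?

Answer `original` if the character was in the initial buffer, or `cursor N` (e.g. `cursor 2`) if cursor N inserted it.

After op 1 (insert('m')): buffer="mujxham" (len 7), cursors c1@1 c2@7, authorship 1.....2
After op 2 (move_left): buffer="mujxham" (len 7), cursors c1@0 c2@6, authorship 1.....2
After op 3 (add_cursor(0)): buffer="mujxham" (len 7), cursors c1@0 c3@0 c2@6, authorship 1.....2
After op 4 (move_left): buffer="mujxham" (len 7), cursors c1@0 c3@0 c2@5, authorship 1.....2
Authorship (.=original, N=cursor N): 1 . . . . . 2
Index 6: author = 2

Answer: cursor 2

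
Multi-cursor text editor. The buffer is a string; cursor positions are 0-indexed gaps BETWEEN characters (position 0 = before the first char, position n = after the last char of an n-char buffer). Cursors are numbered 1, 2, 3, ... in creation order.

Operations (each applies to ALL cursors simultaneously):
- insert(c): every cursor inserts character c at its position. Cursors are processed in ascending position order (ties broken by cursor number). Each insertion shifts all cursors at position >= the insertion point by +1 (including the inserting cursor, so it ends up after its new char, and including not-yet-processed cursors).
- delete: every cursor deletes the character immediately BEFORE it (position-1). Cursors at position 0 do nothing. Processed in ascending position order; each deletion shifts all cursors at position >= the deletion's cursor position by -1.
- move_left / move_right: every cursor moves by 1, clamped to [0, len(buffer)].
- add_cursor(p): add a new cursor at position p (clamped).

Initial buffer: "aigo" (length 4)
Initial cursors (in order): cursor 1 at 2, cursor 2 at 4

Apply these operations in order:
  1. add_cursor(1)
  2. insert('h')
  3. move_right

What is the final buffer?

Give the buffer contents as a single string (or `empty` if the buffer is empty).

Answer: ahihgoh

Derivation:
After op 1 (add_cursor(1)): buffer="aigo" (len 4), cursors c3@1 c1@2 c2@4, authorship ....
After op 2 (insert('h')): buffer="ahihgoh" (len 7), cursors c3@2 c1@4 c2@7, authorship .3.1..2
After op 3 (move_right): buffer="ahihgoh" (len 7), cursors c3@3 c1@5 c2@7, authorship .3.1..2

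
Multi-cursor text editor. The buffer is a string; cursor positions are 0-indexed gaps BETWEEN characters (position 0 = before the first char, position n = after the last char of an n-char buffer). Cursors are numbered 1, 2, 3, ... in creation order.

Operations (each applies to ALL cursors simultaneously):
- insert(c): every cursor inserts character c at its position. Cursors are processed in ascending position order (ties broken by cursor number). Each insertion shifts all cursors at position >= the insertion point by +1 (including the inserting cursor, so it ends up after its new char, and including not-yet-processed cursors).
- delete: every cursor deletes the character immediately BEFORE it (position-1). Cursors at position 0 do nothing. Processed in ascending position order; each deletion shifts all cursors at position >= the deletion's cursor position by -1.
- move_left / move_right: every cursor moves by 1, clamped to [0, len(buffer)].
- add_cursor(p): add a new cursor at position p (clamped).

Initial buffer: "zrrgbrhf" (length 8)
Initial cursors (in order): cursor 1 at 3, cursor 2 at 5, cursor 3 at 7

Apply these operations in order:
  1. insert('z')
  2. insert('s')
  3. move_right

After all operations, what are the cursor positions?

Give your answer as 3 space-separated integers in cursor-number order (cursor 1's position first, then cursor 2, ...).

After op 1 (insert('z')): buffer="zrrzgbzrhzf" (len 11), cursors c1@4 c2@7 c3@10, authorship ...1..2..3.
After op 2 (insert('s')): buffer="zrrzsgbzsrhzsf" (len 14), cursors c1@5 c2@9 c3@13, authorship ...11..22..33.
After op 3 (move_right): buffer="zrrzsgbzsrhzsf" (len 14), cursors c1@6 c2@10 c3@14, authorship ...11..22..33.

Answer: 6 10 14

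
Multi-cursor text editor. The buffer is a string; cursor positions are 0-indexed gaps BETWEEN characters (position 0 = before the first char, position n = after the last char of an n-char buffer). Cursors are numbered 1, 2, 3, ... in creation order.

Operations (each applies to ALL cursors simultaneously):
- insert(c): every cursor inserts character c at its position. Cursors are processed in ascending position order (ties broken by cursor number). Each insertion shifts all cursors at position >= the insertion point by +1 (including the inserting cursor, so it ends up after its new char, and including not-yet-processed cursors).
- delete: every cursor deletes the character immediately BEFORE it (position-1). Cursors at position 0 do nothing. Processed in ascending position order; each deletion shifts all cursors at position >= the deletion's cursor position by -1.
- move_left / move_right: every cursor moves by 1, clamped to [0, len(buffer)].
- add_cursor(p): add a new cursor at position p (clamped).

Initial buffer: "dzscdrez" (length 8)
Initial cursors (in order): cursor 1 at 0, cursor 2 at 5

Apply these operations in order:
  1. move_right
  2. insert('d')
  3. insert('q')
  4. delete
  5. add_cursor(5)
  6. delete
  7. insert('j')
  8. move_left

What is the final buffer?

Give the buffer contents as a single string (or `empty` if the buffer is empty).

After op 1 (move_right): buffer="dzscdrez" (len 8), cursors c1@1 c2@6, authorship ........
After op 2 (insert('d')): buffer="ddzscdrdez" (len 10), cursors c1@2 c2@8, authorship .1.....2..
After op 3 (insert('q')): buffer="ddqzscdrdqez" (len 12), cursors c1@3 c2@10, authorship .11.....22..
After op 4 (delete): buffer="ddzscdrdez" (len 10), cursors c1@2 c2@8, authorship .1.....2..
After op 5 (add_cursor(5)): buffer="ddzscdrdez" (len 10), cursors c1@2 c3@5 c2@8, authorship .1.....2..
After op 6 (delete): buffer="dzsdrez" (len 7), cursors c1@1 c3@3 c2@5, authorship .......
After op 7 (insert('j')): buffer="djzsjdrjez" (len 10), cursors c1@2 c3@5 c2@8, authorship .1..3..2..
After op 8 (move_left): buffer="djzsjdrjez" (len 10), cursors c1@1 c3@4 c2@7, authorship .1..3..2..

Answer: djzsjdrjez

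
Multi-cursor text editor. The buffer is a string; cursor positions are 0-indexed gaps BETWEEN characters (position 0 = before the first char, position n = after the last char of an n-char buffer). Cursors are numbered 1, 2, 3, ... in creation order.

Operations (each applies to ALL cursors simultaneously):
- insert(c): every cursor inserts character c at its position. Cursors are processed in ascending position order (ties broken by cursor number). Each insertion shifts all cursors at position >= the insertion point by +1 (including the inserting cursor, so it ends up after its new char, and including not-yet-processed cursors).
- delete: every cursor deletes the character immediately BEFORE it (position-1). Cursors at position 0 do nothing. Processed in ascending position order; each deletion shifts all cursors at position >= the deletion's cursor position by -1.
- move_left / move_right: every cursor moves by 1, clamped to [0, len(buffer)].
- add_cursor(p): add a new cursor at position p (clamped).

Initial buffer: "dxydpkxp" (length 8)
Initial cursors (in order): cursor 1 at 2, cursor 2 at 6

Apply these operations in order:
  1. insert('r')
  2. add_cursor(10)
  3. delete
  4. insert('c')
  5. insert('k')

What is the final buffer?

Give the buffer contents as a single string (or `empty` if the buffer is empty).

Answer: dxckydpkckxck

Derivation:
After op 1 (insert('r')): buffer="dxrydpkrxp" (len 10), cursors c1@3 c2@8, authorship ..1....2..
After op 2 (add_cursor(10)): buffer="dxrydpkrxp" (len 10), cursors c1@3 c2@8 c3@10, authorship ..1....2..
After op 3 (delete): buffer="dxydpkx" (len 7), cursors c1@2 c2@6 c3@7, authorship .......
After op 4 (insert('c')): buffer="dxcydpkcxc" (len 10), cursors c1@3 c2@8 c3@10, authorship ..1....2.3
After op 5 (insert('k')): buffer="dxckydpkckxck" (len 13), cursors c1@4 c2@10 c3@13, authorship ..11....22.33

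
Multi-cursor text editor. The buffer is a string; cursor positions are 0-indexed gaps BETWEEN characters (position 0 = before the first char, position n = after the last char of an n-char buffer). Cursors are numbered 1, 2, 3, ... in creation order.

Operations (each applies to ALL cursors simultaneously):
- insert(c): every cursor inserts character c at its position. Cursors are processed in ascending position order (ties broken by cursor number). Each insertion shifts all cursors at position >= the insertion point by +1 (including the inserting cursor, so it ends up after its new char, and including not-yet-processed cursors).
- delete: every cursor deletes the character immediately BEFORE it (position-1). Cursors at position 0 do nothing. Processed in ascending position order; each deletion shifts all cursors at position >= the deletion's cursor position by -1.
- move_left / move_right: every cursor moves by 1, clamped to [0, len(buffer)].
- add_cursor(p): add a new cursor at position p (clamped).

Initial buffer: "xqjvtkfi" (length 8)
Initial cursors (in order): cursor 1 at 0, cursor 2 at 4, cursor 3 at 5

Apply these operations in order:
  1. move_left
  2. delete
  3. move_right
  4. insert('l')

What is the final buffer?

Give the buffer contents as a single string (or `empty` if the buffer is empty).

After op 1 (move_left): buffer="xqjvtkfi" (len 8), cursors c1@0 c2@3 c3@4, authorship ........
After op 2 (delete): buffer="xqtkfi" (len 6), cursors c1@0 c2@2 c3@2, authorship ......
After op 3 (move_right): buffer="xqtkfi" (len 6), cursors c1@1 c2@3 c3@3, authorship ......
After op 4 (insert('l')): buffer="xlqtllkfi" (len 9), cursors c1@2 c2@6 c3@6, authorship .1..23...

Answer: xlqtllkfi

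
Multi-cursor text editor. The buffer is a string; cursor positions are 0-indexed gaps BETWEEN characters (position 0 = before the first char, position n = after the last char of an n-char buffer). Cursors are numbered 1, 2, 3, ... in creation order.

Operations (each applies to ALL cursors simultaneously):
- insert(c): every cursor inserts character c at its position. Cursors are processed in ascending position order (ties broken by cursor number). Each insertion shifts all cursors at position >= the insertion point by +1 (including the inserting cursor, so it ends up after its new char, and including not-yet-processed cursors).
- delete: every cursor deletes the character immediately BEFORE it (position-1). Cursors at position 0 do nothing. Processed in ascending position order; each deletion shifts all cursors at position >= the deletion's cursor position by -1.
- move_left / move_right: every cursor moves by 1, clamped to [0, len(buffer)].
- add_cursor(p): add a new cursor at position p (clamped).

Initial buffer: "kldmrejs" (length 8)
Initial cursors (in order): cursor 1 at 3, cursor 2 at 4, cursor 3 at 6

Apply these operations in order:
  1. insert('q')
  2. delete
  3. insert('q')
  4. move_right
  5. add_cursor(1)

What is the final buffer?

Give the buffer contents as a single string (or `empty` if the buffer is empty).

After op 1 (insert('q')): buffer="kldqmqreqjs" (len 11), cursors c1@4 c2@6 c3@9, authorship ...1.2..3..
After op 2 (delete): buffer="kldmrejs" (len 8), cursors c1@3 c2@4 c3@6, authorship ........
After op 3 (insert('q')): buffer="kldqmqreqjs" (len 11), cursors c1@4 c2@6 c3@9, authorship ...1.2..3..
After op 4 (move_right): buffer="kldqmqreqjs" (len 11), cursors c1@5 c2@7 c3@10, authorship ...1.2..3..
After op 5 (add_cursor(1)): buffer="kldqmqreqjs" (len 11), cursors c4@1 c1@5 c2@7 c3@10, authorship ...1.2..3..

Answer: kldqmqreqjs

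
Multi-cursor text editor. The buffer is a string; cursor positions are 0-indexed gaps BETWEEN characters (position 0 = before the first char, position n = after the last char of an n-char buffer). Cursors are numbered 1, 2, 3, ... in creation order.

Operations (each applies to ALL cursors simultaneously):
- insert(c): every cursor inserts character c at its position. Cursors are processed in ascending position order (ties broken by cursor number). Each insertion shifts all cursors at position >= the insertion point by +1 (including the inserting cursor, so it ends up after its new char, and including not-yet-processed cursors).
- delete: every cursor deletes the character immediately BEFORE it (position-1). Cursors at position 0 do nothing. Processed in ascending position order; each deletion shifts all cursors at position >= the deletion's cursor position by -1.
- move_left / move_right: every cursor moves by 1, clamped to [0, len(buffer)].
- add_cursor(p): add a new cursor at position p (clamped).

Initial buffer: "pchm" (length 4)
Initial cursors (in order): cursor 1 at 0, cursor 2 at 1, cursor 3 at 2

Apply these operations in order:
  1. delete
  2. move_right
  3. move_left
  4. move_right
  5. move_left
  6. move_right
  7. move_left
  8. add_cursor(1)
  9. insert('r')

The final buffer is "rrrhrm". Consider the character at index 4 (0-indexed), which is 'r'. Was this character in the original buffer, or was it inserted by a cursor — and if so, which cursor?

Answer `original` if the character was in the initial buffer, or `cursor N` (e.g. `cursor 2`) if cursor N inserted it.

After op 1 (delete): buffer="hm" (len 2), cursors c1@0 c2@0 c3@0, authorship ..
After op 2 (move_right): buffer="hm" (len 2), cursors c1@1 c2@1 c3@1, authorship ..
After op 3 (move_left): buffer="hm" (len 2), cursors c1@0 c2@0 c3@0, authorship ..
After op 4 (move_right): buffer="hm" (len 2), cursors c1@1 c2@1 c3@1, authorship ..
After op 5 (move_left): buffer="hm" (len 2), cursors c1@0 c2@0 c3@0, authorship ..
After op 6 (move_right): buffer="hm" (len 2), cursors c1@1 c2@1 c3@1, authorship ..
After op 7 (move_left): buffer="hm" (len 2), cursors c1@0 c2@0 c3@0, authorship ..
After op 8 (add_cursor(1)): buffer="hm" (len 2), cursors c1@0 c2@0 c3@0 c4@1, authorship ..
After op 9 (insert('r')): buffer="rrrhrm" (len 6), cursors c1@3 c2@3 c3@3 c4@5, authorship 123.4.
Authorship (.=original, N=cursor N): 1 2 3 . 4 .
Index 4: author = 4

Answer: cursor 4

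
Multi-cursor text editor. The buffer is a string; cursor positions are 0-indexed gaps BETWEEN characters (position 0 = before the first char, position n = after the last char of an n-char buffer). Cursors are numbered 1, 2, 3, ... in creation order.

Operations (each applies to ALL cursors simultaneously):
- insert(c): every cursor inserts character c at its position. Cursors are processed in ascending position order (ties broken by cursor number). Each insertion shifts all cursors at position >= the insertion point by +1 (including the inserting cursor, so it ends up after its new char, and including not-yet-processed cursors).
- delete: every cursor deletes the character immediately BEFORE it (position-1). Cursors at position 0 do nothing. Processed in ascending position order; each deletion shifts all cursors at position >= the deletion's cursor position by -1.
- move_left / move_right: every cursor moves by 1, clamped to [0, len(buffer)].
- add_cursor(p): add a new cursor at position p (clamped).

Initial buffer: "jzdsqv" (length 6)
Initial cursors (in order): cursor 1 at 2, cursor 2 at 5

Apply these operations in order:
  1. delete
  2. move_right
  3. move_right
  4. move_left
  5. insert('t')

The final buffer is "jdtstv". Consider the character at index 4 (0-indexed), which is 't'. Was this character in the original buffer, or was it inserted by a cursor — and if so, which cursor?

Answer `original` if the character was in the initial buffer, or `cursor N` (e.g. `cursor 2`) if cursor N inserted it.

After op 1 (delete): buffer="jdsv" (len 4), cursors c1@1 c2@3, authorship ....
After op 2 (move_right): buffer="jdsv" (len 4), cursors c1@2 c2@4, authorship ....
After op 3 (move_right): buffer="jdsv" (len 4), cursors c1@3 c2@4, authorship ....
After op 4 (move_left): buffer="jdsv" (len 4), cursors c1@2 c2@3, authorship ....
After op 5 (insert('t')): buffer="jdtstv" (len 6), cursors c1@3 c2@5, authorship ..1.2.
Authorship (.=original, N=cursor N): . . 1 . 2 .
Index 4: author = 2

Answer: cursor 2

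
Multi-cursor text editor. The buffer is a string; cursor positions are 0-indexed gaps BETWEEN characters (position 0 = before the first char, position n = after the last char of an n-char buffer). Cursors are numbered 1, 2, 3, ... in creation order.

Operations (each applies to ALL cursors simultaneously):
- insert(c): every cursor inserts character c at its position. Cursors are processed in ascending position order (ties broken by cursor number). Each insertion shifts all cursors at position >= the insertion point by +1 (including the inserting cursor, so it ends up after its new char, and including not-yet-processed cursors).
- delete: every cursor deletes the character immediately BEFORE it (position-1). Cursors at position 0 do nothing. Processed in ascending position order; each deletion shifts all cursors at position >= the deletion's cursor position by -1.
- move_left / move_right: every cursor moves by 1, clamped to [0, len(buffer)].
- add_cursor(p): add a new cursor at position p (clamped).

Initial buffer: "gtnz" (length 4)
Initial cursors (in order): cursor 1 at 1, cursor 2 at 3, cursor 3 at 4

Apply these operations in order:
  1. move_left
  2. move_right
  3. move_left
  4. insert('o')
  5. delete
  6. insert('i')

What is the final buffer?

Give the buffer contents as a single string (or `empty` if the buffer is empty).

Answer: igtiniz

Derivation:
After op 1 (move_left): buffer="gtnz" (len 4), cursors c1@0 c2@2 c3@3, authorship ....
After op 2 (move_right): buffer="gtnz" (len 4), cursors c1@1 c2@3 c3@4, authorship ....
After op 3 (move_left): buffer="gtnz" (len 4), cursors c1@0 c2@2 c3@3, authorship ....
After op 4 (insert('o')): buffer="ogtonoz" (len 7), cursors c1@1 c2@4 c3@6, authorship 1..2.3.
After op 5 (delete): buffer="gtnz" (len 4), cursors c1@0 c2@2 c3@3, authorship ....
After op 6 (insert('i')): buffer="igtiniz" (len 7), cursors c1@1 c2@4 c3@6, authorship 1..2.3.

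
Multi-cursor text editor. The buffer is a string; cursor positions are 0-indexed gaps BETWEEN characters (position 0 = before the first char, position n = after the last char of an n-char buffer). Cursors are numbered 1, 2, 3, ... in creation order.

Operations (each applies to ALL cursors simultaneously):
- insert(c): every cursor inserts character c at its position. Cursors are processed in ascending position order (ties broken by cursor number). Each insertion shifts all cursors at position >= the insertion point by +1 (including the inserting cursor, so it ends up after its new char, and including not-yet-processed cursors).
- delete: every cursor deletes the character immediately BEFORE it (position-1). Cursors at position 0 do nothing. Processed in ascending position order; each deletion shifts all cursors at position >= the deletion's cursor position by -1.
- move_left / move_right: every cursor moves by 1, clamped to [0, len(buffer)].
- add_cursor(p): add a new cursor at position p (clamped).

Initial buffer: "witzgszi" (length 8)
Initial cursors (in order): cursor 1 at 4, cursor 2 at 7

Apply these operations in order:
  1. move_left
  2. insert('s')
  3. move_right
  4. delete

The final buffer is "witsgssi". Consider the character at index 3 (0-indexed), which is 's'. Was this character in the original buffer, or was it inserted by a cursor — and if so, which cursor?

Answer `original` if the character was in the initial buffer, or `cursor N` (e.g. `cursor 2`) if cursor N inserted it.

Answer: cursor 1

Derivation:
After op 1 (move_left): buffer="witzgszi" (len 8), cursors c1@3 c2@6, authorship ........
After op 2 (insert('s')): buffer="witszgsszi" (len 10), cursors c1@4 c2@8, authorship ...1...2..
After op 3 (move_right): buffer="witszgsszi" (len 10), cursors c1@5 c2@9, authorship ...1...2..
After op 4 (delete): buffer="witsgssi" (len 8), cursors c1@4 c2@7, authorship ...1..2.
Authorship (.=original, N=cursor N): . . . 1 . . 2 .
Index 3: author = 1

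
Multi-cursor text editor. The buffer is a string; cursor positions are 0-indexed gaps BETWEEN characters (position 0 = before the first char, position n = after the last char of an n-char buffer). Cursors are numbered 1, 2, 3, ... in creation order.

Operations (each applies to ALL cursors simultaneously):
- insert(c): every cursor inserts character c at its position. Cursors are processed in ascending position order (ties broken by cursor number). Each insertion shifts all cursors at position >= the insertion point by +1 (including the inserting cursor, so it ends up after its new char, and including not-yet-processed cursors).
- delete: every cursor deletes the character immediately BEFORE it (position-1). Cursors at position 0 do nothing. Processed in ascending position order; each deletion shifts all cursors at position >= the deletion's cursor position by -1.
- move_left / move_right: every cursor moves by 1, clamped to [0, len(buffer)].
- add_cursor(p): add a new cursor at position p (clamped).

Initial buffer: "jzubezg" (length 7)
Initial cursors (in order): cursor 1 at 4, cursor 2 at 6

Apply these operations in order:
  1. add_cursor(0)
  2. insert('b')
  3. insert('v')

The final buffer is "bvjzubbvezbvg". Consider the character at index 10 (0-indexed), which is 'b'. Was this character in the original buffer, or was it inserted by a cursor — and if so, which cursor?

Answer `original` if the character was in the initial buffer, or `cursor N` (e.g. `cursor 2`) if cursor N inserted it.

After op 1 (add_cursor(0)): buffer="jzubezg" (len 7), cursors c3@0 c1@4 c2@6, authorship .......
After op 2 (insert('b')): buffer="bjzubbezbg" (len 10), cursors c3@1 c1@6 c2@9, authorship 3....1..2.
After op 3 (insert('v')): buffer="bvjzubbvezbvg" (len 13), cursors c3@2 c1@8 c2@12, authorship 33....11..22.
Authorship (.=original, N=cursor N): 3 3 . . . . 1 1 . . 2 2 .
Index 10: author = 2

Answer: cursor 2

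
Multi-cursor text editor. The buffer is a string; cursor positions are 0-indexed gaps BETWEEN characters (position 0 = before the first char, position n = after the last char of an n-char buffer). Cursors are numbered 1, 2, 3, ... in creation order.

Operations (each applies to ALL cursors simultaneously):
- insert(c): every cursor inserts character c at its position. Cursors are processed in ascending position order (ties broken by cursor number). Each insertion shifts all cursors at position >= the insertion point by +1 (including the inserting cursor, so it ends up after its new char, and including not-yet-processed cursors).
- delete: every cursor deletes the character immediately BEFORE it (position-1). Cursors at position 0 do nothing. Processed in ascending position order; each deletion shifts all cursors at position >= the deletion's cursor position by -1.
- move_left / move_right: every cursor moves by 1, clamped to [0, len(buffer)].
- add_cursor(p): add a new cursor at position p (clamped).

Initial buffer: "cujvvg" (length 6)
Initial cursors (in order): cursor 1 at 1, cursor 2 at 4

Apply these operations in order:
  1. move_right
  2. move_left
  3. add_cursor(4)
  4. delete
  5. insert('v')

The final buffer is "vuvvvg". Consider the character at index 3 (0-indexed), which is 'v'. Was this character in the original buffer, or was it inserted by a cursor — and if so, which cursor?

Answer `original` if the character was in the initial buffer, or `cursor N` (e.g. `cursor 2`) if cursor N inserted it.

After op 1 (move_right): buffer="cujvvg" (len 6), cursors c1@2 c2@5, authorship ......
After op 2 (move_left): buffer="cujvvg" (len 6), cursors c1@1 c2@4, authorship ......
After op 3 (add_cursor(4)): buffer="cujvvg" (len 6), cursors c1@1 c2@4 c3@4, authorship ......
After op 4 (delete): buffer="uvg" (len 3), cursors c1@0 c2@1 c3@1, authorship ...
After op 5 (insert('v')): buffer="vuvvvg" (len 6), cursors c1@1 c2@4 c3@4, authorship 1.23..
Authorship (.=original, N=cursor N): 1 . 2 3 . .
Index 3: author = 3

Answer: cursor 3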